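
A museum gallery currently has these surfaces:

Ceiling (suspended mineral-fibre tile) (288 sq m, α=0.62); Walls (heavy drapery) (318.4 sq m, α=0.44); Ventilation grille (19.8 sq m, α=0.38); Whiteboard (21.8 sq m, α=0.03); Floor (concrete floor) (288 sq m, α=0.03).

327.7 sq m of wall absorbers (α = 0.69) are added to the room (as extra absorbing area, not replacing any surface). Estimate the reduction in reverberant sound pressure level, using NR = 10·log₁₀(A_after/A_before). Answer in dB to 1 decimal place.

Summing Sᵢαᵢ: 178.560 + 140.096 + 7.524 + 0.654 + 8.640 → A_before = 335.474 sabins.
Treatment contributes 327.7·0.69 = 226.113 sabins.
New total A_after = 561.587 sabins.
Reduction = 10 log₁₀(A_after/A_before) = 10 log₁₀(1.6740) = 2.2 dB.

2.2 dB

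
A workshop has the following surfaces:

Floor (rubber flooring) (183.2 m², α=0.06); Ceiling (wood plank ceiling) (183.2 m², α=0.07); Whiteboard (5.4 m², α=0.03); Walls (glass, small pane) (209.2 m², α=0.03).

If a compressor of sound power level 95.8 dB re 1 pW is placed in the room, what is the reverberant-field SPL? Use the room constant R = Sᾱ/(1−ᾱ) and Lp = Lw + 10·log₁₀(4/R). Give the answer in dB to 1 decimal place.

A = 30.254 sabins; S = 581.0 m².
ᾱ = 30.254/581.0 = 0.0521; R = Sᾱ/(1−ᾱ) = 30.254/(1−0.0521) = 31.917 m².
Lp = Lw + 10 log₁₀(4/R) = 95.8 -9.02 = 86.8 dB.

86.8 dB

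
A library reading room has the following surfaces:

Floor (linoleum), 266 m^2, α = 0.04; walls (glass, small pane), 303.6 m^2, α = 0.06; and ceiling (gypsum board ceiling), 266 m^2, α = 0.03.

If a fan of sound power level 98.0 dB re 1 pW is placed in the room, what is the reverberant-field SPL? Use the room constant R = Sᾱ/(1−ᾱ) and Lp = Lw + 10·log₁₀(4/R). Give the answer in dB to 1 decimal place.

88.2 dB

A = 36.836 sabins; S = 835.6 m^2.
ᾱ = 0.0441, so room constant R = A/(1−ᾱ) = 38.535 m^2.
Lp = Lw + 10 log₁₀(4/R) = 98.0 -9.84 = 88.2 dB.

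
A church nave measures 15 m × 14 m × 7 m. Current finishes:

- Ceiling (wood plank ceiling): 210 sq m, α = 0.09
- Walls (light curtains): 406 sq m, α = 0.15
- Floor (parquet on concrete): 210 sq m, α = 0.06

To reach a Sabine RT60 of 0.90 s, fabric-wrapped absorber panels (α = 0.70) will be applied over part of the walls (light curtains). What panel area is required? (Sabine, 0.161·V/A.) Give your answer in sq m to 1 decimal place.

Equivalent absorption area: A₁ = 210·0.09 + 406·0.15 + 210·0.06 = 92.400 sq m.
V = 1470 m³. Target absorption A₂ = 0.161 × 1470 / 0.90 = 262.967 sabins.
ΔA needed = 262.967 − 92.400 = 170.567 sabins.
Net gain per sq m: Δα = 0.70 − 0.15 = 0.55.
Area = ΔA/Δα = 170.567/0.55 = 310.1 sq m.

310.1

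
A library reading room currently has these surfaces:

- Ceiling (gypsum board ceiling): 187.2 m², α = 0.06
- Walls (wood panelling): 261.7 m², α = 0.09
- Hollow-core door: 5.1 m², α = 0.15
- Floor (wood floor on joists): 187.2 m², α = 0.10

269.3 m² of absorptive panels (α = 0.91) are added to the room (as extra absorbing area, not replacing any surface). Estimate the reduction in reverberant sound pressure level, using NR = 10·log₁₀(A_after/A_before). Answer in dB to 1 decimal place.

Total absorption A_before = 187.2×0.06 + 261.7×0.09 + 5.1×0.15 + 187.2×0.10
  = 11.232 + 23.553 + 0.765 + 18.720 = 54.270 m² sabins.
Added absorption = 269.3 × 0.91 = 245.063 sabins.
New total A_after = 299.333 sabins.
NR = 10·log₁₀(299.333/54.270) = 7.4 dB.

7.4 dB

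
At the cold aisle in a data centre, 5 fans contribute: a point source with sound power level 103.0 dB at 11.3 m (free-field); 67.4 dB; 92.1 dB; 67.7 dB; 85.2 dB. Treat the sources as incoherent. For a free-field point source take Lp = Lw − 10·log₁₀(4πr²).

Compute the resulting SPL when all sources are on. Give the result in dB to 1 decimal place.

Source at 11.3 m: Lp = 103.0 − 10·log₁₀(4π·11.3²) = 103.0 − 10·log₁₀(1604.600) = 70.9 dB.
Sum in the linear (power) domain: Σ 10^(Lᵢ/10) = 10^(70.9/10) + 10^(67.4/10) + 10^(92.1/10) + 10^(67.7/10) + 10^(85.2/10) = 1.977e+09.
Back to dB: 10·log₁₀ Σ = 93.0 dB.

93.0 dB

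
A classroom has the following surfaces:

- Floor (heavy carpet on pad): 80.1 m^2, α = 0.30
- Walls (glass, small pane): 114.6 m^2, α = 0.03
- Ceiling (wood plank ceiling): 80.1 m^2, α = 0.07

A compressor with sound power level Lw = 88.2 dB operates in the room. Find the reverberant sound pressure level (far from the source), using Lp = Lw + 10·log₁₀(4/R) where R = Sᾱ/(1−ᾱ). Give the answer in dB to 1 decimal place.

Σ(Sᵢαᵢ) = 80.1·0.30 + 114.6·0.03 + 80.1·0.07 = 33.075; total area S = 274.8 m^2.
ᾱ = 0.1204, so room constant R = A/(1−ᾱ) = 37.602 m^2.
Lp = Lw + 10 log₁₀(4/R) = 88.2 -9.73 = 78.5 dB.

78.5 dB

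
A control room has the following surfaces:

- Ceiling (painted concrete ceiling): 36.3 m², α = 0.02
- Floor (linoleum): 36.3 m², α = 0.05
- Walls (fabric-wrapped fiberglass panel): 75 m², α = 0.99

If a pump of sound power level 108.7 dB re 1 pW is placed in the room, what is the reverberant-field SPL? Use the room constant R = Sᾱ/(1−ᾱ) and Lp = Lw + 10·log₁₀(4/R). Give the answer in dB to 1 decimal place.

A = 76.791 sabins; S = 147.6 m².
ᾱ = 76.791/147.6 = 0.5203; R = Sᾱ/(1−ᾱ) = 76.791/(1−0.5203) = 160.081 m².
Lp = Lw + 10 log₁₀(4/R) = 108.7 -16.02 = 92.7 dB.

92.7 dB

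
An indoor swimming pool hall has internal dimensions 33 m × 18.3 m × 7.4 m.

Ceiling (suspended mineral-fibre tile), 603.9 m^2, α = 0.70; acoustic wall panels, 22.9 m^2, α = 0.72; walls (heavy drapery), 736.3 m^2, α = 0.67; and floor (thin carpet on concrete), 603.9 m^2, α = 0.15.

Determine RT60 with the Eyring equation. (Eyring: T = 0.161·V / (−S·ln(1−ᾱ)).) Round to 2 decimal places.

0.50 seconds

S = Σ Sᵢ = 1967.0 m^2.
Σ(Sᵢαᵢ) = 603.9·0.70 + 22.9·0.72 + 736.3·0.67 + 603.9·0.15 = 1023.124.
ᾱ = 1023.124 / 1967.0 = 0.5201.
−S·ln(1−ᾱ) = −1967.0 × ln(1 − 0.5201) = 1444.127.
V = 33 × 18.3 × 7.4 = 4468.86 m³.
RT60 = 0.161 × 4468.86 / 1444.127 = 0.50 s.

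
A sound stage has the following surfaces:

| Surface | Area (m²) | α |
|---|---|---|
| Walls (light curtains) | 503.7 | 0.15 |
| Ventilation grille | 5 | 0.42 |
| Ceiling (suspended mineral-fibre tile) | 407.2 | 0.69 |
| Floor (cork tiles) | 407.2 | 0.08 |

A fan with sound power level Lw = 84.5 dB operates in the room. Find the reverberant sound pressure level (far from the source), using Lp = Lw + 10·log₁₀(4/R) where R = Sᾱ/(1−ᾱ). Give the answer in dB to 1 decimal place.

Σ(Sᵢαᵢ) = 503.7·0.15 + 5·0.42 + 407.2·0.69 + 407.2·0.08 = 391.199; total area S = 1323.1 m².
ᾱ = 391.199/1323.1 = 0.2957; R = Sᾱ/(1−ᾱ) = 391.199/(1−0.2957) = 555.444 m².
Lp = Lw + 10 log₁₀(4/R) = 84.5 -21.43 = 63.1 dB.

63.1 dB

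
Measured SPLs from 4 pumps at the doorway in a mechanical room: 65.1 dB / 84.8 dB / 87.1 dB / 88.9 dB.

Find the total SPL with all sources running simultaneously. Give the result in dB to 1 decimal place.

Sum in the linear (power) domain: Σ 10^(Lᵢ/10) = 10^(65.1/10) + 10^(84.8/10) + 10^(87.1/10) + 10^(88.9/10) = 1.594e+09.
L_total = 10·log₁₀(1.594e+09) = 92.0 dB.

92.0 dB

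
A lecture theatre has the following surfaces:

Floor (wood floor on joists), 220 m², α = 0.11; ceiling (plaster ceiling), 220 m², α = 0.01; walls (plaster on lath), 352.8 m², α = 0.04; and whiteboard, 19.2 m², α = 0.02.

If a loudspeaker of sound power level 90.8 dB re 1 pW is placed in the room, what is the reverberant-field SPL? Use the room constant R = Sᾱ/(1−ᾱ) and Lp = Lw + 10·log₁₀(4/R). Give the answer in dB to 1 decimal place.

Σ(Sᵢαᵢ) = 220·0.11 + 220·0.01 + 352.8·0.04 + 19.2·0.02 = 40.896; total area S = 812.0 m².
ᾱ = 40.896/812.0 = 0.0504; R = Sᾱ/(1−ᾱ) = 40.896/(1−0.0504) = 43.067 m².
Lp = 90.8 + 10·log₁₀(4/43.067) = 90.8 + (-10.32) = 80.5 dB.

80.5 dB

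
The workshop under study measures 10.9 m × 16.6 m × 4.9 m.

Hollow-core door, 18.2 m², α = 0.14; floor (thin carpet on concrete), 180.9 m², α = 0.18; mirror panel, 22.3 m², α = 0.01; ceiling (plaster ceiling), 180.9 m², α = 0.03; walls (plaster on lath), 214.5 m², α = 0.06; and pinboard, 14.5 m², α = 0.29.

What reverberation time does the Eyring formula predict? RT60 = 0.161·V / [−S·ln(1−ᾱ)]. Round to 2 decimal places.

Total surface area S = 18.2 + 180.9 + 22.3 + 180.9 + 214.5 + 14.5 = 631.3 m².
Absorption A = 18.2·0.14 + 180.9·0.18 + 22.3·0.01 + 180.9·0.03 + 214.5·0.06 + 14.5·0.29 = 57.835 sabins.
ᾱ = 57.835 / 631.3 = 0.0916.
−S·ln(1−ᾱ) = −631.3 × ln(1 − 0.0916) = 60.649.
V = 10.9 × 16.6 × 4.9 = 886.606 m³.
RT60 = 0.161 × 886.606 / 60.649 = 2.35 s.

2.35 seconds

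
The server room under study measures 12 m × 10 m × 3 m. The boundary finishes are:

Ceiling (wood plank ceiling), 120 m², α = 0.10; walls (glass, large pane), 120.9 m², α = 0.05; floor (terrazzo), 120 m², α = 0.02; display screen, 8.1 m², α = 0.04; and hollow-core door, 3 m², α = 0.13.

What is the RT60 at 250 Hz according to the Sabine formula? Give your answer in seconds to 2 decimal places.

Summing Sᵢαᵢ: 12.000 + 6.045 + 2.400 + 0.324 + 0.390 → A = 21.159 sabins.
Volume V = 12 × 10 × 3 = 360 m³.
RT60 = 0.161 · V / A = 0.161 × 360 / 21.159 = 2.74 s.

2.74 sec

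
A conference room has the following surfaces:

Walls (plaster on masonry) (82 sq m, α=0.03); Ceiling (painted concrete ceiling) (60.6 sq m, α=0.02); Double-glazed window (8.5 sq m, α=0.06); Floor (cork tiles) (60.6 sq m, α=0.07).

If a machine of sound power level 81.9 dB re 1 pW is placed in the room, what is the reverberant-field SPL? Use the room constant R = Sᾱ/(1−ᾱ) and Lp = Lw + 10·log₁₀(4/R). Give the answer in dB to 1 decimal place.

78.5 dB

A = 8.424 sabins; S = 211.7 sq m.
ᾱ = 8.424/211.7 = 0.0398; R = Sᾱ/(1−ᾱ) = 8.424/(1−0.0398) = 8.773 sq m.
Lp = Lw + 10 log₁₀(4/R) = 81.9 -3.41 = 78.5 dB.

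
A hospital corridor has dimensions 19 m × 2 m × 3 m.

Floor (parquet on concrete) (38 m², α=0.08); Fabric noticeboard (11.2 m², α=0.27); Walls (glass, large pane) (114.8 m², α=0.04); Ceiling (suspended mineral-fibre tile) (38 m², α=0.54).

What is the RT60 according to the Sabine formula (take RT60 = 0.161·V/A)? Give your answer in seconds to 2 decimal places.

0.59 seconds

Summing Sᵢαᵢ: 3.040 + 3.024 + 4.592 + 20.520 → A = 31.176 sabins.
Room volume: 114 m³.
Sabine: RT60 = 0.161 × 114 / 31.176 = 0.59 s.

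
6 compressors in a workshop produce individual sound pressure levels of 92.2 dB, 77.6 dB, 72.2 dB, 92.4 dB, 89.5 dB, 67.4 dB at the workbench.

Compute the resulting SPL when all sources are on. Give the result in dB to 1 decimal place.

Σ 10^(Lᵢ/10) = 4.368e+09.
L_total = 10·log₁₀(4.368e+09) = 96.4 dB.

96.4 dB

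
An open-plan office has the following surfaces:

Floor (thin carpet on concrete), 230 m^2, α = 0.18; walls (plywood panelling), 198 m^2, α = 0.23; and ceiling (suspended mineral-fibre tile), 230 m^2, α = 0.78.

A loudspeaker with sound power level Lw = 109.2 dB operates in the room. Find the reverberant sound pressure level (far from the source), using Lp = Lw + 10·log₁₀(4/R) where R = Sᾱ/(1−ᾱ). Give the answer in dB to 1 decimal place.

Σ(Sᵢαᵢ) = 230·0.18 + 198·0.23 + 230·0.78 = 266.340; total area S = 658.0 m^2.
ᾱ = 266.340/658.0 = 0.4048; R = Sᾱ/(1−ᾱ) = 266.340/(1−0.4048) = 447.480 m^2.
Lp = Lw + 10 log₁₀(4/R) = 109.2 -20.49 = 88.7 dB.

88.7 dB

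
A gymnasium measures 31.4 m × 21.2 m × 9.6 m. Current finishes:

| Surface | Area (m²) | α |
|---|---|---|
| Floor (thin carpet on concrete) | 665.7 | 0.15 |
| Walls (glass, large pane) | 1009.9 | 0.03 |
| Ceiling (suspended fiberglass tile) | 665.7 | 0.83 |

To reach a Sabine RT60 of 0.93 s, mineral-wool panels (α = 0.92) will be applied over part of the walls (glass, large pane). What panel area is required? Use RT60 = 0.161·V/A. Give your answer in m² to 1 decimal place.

Total absorption A₁ = 665.7·0.15 + 1009.9·0.03 + 665.7·0.83
  = 99.855 + 30.297 + 552.531 = 682.683 m² sabins.
Required A₂ = 0.161·6390.528/0.93 = 1106.317 sabins.
Absorption to add: 1106.317 − 682.683 = 423.634 sabins.
Net gain per m²: Δα = 0.92 − 0.03 = 0.89.
Panel area = 423.634 / 0.89 = 476.0 m².

476.0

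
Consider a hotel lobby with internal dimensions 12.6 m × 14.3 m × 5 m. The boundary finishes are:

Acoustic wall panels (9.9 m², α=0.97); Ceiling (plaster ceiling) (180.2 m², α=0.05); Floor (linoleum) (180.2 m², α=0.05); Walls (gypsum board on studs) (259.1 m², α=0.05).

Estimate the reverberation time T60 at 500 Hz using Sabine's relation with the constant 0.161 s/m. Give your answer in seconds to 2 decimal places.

Summing Sᵢαᵢ: 9.603 + 9.010 + 9.010 + 12.955 → A = 40.578 sabins.
Room volume: 900.9 m³.
Sabine: RT60 = 0.161 × 900.9 / 40.578 = 3.57 s.

3.57 seconds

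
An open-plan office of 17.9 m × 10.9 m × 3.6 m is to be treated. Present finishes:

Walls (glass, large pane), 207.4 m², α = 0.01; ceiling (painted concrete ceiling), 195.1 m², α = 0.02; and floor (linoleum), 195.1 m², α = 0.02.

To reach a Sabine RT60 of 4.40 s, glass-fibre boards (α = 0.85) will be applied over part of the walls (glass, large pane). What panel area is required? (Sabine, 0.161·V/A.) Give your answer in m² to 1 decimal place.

Total absorption A₁ = 207.4×0.01 + 195.1×0.02 + 195.1×0.02
  = 2.074 + 3.902 + 3.902 = 9.878 m² sabins.
V = 702.396 m³. Target absorption A₂ = 0.161 × 702.396 / 4.40 = 25.701 sabins.
ΔA needed = 25.701 − 9.878 = 15.823 sabins.
Net gain per m²: Δα = 0.85 − 0.01 = 0.84.
Area = ΔA/Δα = 15.823/0.84 = 18.8 m².

18.8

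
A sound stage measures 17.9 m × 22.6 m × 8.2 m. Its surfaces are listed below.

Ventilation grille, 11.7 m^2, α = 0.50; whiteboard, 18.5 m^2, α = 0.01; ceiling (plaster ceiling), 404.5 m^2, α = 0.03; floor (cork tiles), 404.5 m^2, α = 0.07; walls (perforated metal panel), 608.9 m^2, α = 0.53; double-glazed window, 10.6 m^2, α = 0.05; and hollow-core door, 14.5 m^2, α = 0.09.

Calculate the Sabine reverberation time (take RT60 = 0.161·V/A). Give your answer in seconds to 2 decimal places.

1.44 s

Equivalent absorption area: A = 11.7·0.50 + 18.5·0.01 + 404.5·0.03 + 404.5·0.07 + 608.9·0.53 + 10.6·0.05 + 14.5·0.09 = 371.037 m^2.
V = 17.9·22.6·8.2 = 3317.228 m³.
T = 0.161 V/A = 0.161·3317.228/371.037 = 1.44 s.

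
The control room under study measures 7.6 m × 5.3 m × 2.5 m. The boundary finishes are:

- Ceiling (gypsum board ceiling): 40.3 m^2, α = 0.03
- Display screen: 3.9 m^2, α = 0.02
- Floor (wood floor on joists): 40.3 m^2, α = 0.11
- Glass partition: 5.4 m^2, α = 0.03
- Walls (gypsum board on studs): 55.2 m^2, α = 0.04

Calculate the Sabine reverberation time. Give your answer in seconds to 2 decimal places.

Total absorption A = 40.3·0.03 + 3.9·0.02 + 40.3·0.11 + 5.4·0.03 + 55.2·0.04
  = 1.209 + 0.078 + 4.433 + 0.162 + 2.208 = 8.090 m^2 sabins.
V = 7.6·5.3·2.5 = 100.7 m³.
Sabine: RT60 = 0.161 × 100.7 / 8.090 = 2.00 s.

2.00 sec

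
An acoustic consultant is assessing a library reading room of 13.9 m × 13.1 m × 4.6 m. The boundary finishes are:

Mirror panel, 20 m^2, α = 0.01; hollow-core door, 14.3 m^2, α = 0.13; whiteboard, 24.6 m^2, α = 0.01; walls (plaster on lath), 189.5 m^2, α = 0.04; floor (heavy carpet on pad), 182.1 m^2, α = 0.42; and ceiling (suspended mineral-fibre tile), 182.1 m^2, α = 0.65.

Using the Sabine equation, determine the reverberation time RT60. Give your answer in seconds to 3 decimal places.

A = Σ Sᵢαᵢ = 20*0.01 + 14.3*0.13 + 24.6*0.01 + 189.5*0.04 + 182.1*0.42 + 182.1*0.65 = 204.732 sabins.
Room volume: 837.614 m³.
Sabine: RT60 = 0.161 × 837.614 / 204.732 = 0.659 s.

0.659 seconds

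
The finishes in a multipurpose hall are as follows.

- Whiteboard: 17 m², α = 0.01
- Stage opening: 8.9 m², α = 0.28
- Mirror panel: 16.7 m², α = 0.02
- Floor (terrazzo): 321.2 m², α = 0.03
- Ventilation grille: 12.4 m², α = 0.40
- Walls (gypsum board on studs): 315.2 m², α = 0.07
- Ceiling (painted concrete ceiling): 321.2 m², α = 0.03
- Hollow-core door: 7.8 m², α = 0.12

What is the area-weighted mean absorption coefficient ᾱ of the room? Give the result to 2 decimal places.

0.05

Total surface area S = 1020.4 m².
Weighted sum Σ Sα = 50.228.
ᾱ = A/S = 0.05.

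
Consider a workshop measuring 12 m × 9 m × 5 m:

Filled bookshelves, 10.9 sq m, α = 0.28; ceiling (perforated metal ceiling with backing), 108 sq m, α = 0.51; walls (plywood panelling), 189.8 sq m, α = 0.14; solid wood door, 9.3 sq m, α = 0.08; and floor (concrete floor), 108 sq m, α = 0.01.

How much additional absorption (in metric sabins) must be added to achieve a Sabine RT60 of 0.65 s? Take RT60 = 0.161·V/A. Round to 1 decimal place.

A₁ = Σ Sᵢαᵢ = 10.9·0.28 + 108·0.51 + 189.8·0.14 + 9.3·0.08 + 108·0.01 = 86.528 sabins.
V = 540 m³. Required absorption A₂ = 0.161 × 540 / 0.65 = 133.754 sabins.
Shortfall: 133.754 − 86.528 = 47.2 sabins.

47.2 sabins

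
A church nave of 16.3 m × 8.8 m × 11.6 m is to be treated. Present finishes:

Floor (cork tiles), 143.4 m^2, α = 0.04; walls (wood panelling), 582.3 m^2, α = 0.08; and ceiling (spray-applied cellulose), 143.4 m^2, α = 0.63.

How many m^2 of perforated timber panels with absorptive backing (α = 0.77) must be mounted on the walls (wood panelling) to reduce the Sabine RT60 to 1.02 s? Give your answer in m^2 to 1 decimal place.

173.9

Total absorption A₁ = 143.4*0.04 + 582.3*0.08 + 143.4*0.63
  = 5.736 + 46.584 + 90.342 = 142.662 m^2 sabins.
V = 1663.904 m³. Target absorption A₂ = 0.161 × 1663.904 / 1.02 = 262.636 sabins.
Absorption to add: 262.636 − 142.662 = 119.974 sabins.
Net gain per m^2: Δα = 0.77 − 0.08 = 0.69.
Panel area = 119.974 / 0.69 = 173.9 m^2.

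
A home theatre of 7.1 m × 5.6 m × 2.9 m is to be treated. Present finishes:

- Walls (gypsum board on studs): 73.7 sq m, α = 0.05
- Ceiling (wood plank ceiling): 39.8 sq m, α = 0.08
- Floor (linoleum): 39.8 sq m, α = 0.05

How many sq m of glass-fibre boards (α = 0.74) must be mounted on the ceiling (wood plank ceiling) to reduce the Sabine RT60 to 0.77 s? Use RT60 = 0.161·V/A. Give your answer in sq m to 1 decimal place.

23.1

Total absorption A₁ = 73.7·0.05 + 39.8·0.08 + 39.8·0.05
  = 3.685 + 3.184 + 1.990 = 8.859 sq m sabins.
V = 115.304 m³. Target absorption A₂ = 0.161 × 115.304 / 0.77 = 24.109 sabins.
ΔA needed = 24.109 − 8.859 = 15.250 sabins.
Each sq m of panel replacing the ceiling (wood plank ceiling) adds (0.74 − 0.08) = 0.66 sabins.
Panel area = 15.250 / 0.66 = 23.1 sq m.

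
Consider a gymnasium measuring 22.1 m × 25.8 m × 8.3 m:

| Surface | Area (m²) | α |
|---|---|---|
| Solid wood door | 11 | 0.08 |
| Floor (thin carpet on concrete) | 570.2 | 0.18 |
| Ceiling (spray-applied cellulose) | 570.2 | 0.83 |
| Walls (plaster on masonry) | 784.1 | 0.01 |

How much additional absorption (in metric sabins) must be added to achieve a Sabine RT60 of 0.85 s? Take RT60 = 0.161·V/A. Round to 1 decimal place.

311.8 sabins

Total absorption A₁ = 11×0.08 + 570.2×0.18 + 570.2×0.83 + 784.1×0.01
  = 0.880 + 102.636 + 473.266 + 7.841 = 584.623 m² sabins.
For T = 0.85 s, need A₂ = 0.161·V/T = 0.161·4732.494/0.85 = 896.390 sabins.
ΔA = A₂ − A₁ = 896.390 − 584.623 = 311.8 sabins.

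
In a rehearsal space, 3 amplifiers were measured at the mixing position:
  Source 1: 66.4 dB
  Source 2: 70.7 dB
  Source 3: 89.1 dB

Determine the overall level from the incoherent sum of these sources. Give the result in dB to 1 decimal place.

89.2 dB

Converting to relative power and adding: 10^(66.4/10) + 10^(70.7/10) + 10^(89.1/10) = 8.289e+08.
Combined level = 10 log₁₀(8.289e+08) = 89.2 dB.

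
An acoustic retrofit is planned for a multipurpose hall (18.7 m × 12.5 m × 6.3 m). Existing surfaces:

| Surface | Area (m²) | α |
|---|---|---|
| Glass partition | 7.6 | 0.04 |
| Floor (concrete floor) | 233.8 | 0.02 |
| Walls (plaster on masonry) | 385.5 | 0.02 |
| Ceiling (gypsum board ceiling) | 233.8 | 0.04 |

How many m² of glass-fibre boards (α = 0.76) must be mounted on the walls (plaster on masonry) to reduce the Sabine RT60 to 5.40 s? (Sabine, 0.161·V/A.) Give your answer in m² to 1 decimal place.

Summing Sᵢαᵢ: 0.304 + 4.676 + 7.710 + 9.352 → A₁ = 22.042 sabins.
V = 1472.625 m³. Target absorption A₂ = 0.161 × 1472.625 / 5.40 = 43.906 sabins.
Absorption to add: 43.906 − 22.042 = 21.864 sabins.
Each m² of panel replacing the walls (plaster on masonry) adds (0.76 − 0.02) = 0.74 sabins.
Panel area = 21.864 / 0.74 = 29.5 m².

29.5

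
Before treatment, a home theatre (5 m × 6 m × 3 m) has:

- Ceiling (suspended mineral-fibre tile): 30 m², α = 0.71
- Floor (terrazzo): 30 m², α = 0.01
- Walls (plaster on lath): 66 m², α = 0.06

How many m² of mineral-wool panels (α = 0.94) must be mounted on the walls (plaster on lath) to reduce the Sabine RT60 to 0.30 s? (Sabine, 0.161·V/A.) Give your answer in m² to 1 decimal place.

25.8

Summing Sᵢαᵢ: 21.300 + 0.300 + 3.960 → A₁ = 25.560 sabins.
V = 90 m³. Target absorption A₂ = 0.161 × 90 / 0.30 = 48.300 sabins.
ΔA needed = 48.300 − 25.560 = 22.740 sabins.
Each m² of panel replacing the walls (plaster on lath) adds (0.94 − 0.06) = 0.88 sabins.
Panel area = 22.740 / 0.88 = 25.8 m².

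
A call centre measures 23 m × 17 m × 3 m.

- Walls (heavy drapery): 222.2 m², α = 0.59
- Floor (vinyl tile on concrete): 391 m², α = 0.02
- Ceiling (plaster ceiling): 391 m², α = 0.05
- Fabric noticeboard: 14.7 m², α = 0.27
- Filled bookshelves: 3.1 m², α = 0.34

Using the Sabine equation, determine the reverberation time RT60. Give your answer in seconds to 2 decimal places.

Equivalent absorption area: A = 222.2·0.59 + 391·0.02 + 391·0.05 + 14.7·0.27 + 3.1·0.34 = 163.491 m².
Volume V = 23 × 17 × 3 = 1173 m³.
RT60 = 0.161 · V / A = 0.161 × 1173 / 163.491 = 1.16 s.

1.16 s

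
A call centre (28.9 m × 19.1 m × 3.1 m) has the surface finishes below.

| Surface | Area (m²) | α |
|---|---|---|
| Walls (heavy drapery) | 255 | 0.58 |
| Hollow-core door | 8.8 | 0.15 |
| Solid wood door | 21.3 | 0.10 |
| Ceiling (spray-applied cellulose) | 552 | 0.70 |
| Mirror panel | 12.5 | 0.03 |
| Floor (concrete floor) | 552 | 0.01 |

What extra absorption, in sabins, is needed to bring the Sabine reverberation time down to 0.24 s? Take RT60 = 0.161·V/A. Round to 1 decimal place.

604.3 sabins

Summing Sᵢαᵢ: 147.900 + 1.320 + 2.130 + 386.400 + 0.375 + 5.520 → A₁ = 543.645 sabins.
Target A₂ = 0.161·1711.169/0.24 = 1147.909 sabins (V = 1711.169 m³).
ΔA = A₂ − A₁ = 1147.909 − 543.645 = 604.3 sabins.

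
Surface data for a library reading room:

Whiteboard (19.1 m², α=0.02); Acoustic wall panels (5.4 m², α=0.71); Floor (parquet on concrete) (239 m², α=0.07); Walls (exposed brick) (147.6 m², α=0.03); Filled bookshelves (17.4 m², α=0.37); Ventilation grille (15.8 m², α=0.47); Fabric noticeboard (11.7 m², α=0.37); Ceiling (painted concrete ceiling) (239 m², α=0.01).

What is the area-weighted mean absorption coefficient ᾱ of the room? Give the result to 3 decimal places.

0.066

S = Σ Sᵢ = 19.1 + 5.4 + 239 + 147.6 + 17.4 + 15.8 + 11.7 + 239 = 695.0 m².
Σ(Sᵢαᵢ) = 19.1·0.02 + 5.4·0.71 + 239·0.07 + 147.6·0.03 + 17.4·0.37 + 15.8·0.47 + 11.7·0.37 + 239·0.01 = 45.957.
ᾱ = A/S = 0.066.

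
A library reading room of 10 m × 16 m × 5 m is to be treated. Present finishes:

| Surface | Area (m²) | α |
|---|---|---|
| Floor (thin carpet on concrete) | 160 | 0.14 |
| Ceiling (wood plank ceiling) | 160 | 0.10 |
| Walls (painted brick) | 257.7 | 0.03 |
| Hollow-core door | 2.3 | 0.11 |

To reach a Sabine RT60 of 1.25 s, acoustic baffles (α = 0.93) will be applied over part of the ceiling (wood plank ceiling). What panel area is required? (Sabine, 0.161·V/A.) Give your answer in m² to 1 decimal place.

68.3

Equivalent absorption area: A₁ = 160*0.14 + 160*0.10 + 257.7*0.03 + 2.3*0.11 = 46.384 m².
Required A₂ = 0.161·800/1.25 = 103.040 sabins.
ΔA needed = 103.040 − 46.384 = 56.656 sabins.
Each m² of panel replacing the ceiling (wood plank ceiling) adds (0.93 − 0.10) = 0.83 sabins.
Panel area = 56.656 / 0.83 = 68.3 m².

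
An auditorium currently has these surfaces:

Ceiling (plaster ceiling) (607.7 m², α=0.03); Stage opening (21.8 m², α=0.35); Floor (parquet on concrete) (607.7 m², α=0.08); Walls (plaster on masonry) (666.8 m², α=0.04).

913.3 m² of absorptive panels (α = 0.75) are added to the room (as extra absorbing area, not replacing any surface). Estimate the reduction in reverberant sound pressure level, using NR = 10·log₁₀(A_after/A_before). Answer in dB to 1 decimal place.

8.9 dB

Summing Sᵢαᵢ: 18.231 + 7.630 + 48.616 + 26.672 → A_before = 101.149 sabins.
Treatment contributes 913.3·0.75 = 684.975 sabins.
New total A_after = 786.124 sabins.
NR = 10·log₁₀(786.124/101.149) = 8.9 dB.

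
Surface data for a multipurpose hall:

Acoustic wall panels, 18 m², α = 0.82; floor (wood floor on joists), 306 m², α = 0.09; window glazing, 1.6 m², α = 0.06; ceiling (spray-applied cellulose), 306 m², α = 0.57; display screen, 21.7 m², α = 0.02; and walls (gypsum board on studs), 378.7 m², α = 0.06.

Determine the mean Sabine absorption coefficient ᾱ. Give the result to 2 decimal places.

0.23

Total surface area S = 1032.0 m².
Weighted sum Σ Sα = 239.972.
ᾱ = A/S = 0.23.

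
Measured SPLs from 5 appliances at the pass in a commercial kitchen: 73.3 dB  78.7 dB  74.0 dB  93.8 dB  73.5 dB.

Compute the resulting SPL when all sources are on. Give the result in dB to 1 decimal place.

Sum in the linear (power) domain: Σ 10^(Lᵢ/10) = 10^(73.3/10) + 10^(78.7/10) + 10^(74.0/10) + 10^(93.8/10) + 10^(73.5/10) = 2.542e+09.
L_total = 10·log₁₀(2.542e+09) = 94.1 dB.

94.1 dB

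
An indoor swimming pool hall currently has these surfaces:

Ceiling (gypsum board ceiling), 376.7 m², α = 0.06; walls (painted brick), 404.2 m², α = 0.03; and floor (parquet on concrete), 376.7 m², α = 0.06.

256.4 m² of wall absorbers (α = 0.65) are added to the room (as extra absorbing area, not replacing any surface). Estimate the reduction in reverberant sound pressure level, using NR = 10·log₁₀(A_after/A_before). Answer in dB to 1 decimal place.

A_before = Σ Sᵢαᵢ = 376.7·0.06 + 404.2·0.03 + 376.7·0.06 = 57.330 sabins.
Added absorption = 256.4 × 0.65 = 166.660 sabins.
New total A_after = 223.990 sabins.
NR = 10·log₁₀(223.990/57.330) = 5.9 dB.

5.9 dB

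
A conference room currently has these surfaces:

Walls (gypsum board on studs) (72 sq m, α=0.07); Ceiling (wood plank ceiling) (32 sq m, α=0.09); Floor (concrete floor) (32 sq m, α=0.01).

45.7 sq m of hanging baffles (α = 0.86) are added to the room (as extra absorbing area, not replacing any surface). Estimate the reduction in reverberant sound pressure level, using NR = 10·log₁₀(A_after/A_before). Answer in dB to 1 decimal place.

Equivalent absorption area: A_before = 72·0.07 + 32·0.09 + 32·0.01 = 8.240 sq m.
Treatment contributes 45.7·0.86 = 39.302 sabins.
A_after = 8.240 + 39.302 = 47.542 sabins.
Reduction = 10 log₁₀(A_after/A_before) = 10 log₁₀(5.7697) = 7.6 dB.

7.6 dB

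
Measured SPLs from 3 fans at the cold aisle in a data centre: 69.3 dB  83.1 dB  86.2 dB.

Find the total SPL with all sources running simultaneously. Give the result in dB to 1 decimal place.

88.0 dB

Converting to relative power and adding: 10^(69.3/10) + 10^(83.1/10) + 10^(86.2/10) = 6.296e+08.
Combined level = 10 log₁₀(6.296e+08) = 88.0 dB.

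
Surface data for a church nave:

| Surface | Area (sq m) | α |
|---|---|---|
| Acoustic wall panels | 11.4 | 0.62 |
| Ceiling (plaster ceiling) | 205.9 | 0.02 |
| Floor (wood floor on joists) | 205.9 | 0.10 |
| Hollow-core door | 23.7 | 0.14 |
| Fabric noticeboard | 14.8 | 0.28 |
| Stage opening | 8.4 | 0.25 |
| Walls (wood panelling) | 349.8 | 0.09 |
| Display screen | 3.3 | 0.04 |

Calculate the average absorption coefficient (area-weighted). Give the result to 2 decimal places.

Total surface area S = 823.2 sq m.
Σ(Sᵢαᵢ) = 11.4*0.62 + 205.9*0.02 + 205.9*0.10 + 23.7*0.14 + 14.8*0.28 + 8.4*0.25 + 349.8*0.09 + 3.3*0.04 = 72.952.
ᾱ = 72.952 / 823.2 = 0.09.

0.09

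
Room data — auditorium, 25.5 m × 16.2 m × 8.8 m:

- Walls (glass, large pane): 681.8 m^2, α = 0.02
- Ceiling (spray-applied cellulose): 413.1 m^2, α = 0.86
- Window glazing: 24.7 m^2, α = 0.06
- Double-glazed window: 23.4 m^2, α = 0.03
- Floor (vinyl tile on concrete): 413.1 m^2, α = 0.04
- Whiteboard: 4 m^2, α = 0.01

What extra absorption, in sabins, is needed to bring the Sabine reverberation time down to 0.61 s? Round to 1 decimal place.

Equivalent absorption area: A₁ = 681.8*0.02 + 413.1*0.86 + 24.7*0.06 + 23.4*0.03 + 413.1*0.04 + 4*0.01 = 387.650 m^2.
For T = 0.61 s, need A₂ = 0.161·V/T = 0.161·3635.28/0.61 = 959.476 sabins.
Shortfall: 959.476 − 387.650 = 571.8 sabins.

571.8 sabins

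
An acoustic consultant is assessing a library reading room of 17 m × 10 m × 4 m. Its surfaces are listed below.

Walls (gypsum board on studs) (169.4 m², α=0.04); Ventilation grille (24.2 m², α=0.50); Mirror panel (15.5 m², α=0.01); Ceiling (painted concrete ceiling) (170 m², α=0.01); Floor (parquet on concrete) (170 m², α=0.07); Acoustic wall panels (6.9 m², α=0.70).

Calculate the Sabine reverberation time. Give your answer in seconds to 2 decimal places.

2.92 seconds

Equivalent absorption area: A = 169.4×0.04 + 24.2×0.50 + 15.5×0.01 + 170×0.01 + 170×0.07 + 6.9×0.70 = 37.461 m².
Volume V = 17 × 10 × 4 = 680 m³.
T = 0.161 V/A = 0.161·680/37.461 = 2.92 s.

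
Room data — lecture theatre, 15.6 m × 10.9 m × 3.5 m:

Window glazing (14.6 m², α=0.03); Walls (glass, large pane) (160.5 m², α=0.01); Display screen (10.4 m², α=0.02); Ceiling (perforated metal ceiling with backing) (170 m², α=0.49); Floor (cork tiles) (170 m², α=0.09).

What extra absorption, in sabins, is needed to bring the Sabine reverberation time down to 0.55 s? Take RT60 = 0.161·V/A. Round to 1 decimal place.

73.4 sabins

A₁ = Σ Sᵢαᵢ = 14.6*0.03 + 160.5*0.01 + 10.4*0.02 + 170*0.49 + 170*0.09 = 100.851 sabins.
For T = 0.55 s, need A₂ = 0.161·V/T = 0.161·595.14/0.55 = 174.214 sabins.
ΔA = A₂ − A₁ = 174.214 − 100.851 = 73.4 sabins.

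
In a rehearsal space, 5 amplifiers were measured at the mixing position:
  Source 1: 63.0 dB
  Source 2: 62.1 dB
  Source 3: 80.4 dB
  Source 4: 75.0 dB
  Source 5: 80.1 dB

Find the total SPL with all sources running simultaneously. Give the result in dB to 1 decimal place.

83.9 dB

Σ 10^(Lᵢ/10) = 2.472e+08.
Combined level = 10 log₁₀(2.472e+08) = 83.9 dB.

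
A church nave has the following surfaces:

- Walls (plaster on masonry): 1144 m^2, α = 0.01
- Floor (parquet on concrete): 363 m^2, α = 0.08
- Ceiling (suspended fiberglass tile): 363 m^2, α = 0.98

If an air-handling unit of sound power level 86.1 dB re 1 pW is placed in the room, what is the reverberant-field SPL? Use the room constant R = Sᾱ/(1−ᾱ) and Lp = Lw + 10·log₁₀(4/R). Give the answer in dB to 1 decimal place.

65.1 dB

A = 396.220 sabins; S = 1870.0 m^2.
ᾱ = 396.220/1870.0 = 0.2119; R = Sᾱ/(1−ᾱ) = 396.220/(1−0.2119) = 502.753 m^2.
Lp = Lw + 10 log₁₀(4/R) = 86.1 -20.99 = 65.1 dB.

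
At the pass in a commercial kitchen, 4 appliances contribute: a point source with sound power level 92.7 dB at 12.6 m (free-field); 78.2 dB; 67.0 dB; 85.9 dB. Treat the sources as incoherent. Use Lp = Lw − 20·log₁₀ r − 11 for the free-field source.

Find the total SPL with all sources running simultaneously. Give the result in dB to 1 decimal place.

Source at 12.6 m: Lp = 92.7 − 20·log₁₀(12.6) − 11 = 59.7 dB.
Sum in the linear (power) domain: Σ 10^(Lᵢ/10) = 10^(59.7/10) + 10^(78.2/10) + 10^(67.0/10) + 10^(85.9/10) = 4.611e+08.
Combined level = 10 log₁₀(4.611e+08) = 86.6 dB.

86.6 dB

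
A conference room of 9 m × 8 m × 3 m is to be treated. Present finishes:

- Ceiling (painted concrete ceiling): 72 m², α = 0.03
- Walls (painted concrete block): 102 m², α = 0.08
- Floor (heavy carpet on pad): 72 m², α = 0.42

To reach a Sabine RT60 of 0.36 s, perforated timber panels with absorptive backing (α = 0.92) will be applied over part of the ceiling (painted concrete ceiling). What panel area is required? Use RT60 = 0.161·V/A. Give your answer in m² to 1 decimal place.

Summing Sᵢαᵢ: 2.160 + 8.160 + 30.240 → A₁ = 40.560 sabins.
V = 216 m³. Target absorption A₂ = 0.161 × 216 / 0.36 = 96.600 sabins.
ΔA needed = 96.600 − 40.560 = 56.040 sabins.
Each m² of panel replacing the ceiling (painted concrete ceiling) adds (0.92 − 0.03) = 0.89 sabins.
Panel area = 56.040 / 0.89 = 63.0 m².

63.0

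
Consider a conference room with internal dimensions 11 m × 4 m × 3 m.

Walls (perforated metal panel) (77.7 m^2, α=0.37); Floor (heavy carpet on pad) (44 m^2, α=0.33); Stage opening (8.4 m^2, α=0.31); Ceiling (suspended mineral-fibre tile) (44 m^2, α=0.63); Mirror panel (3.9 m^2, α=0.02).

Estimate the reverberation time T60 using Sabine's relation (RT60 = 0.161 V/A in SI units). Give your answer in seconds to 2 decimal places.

0.29 seconds

Total absorption A = 77.7·0.37 + 44·0.33 + 8.4·0.31 + 44·0.63 + 3.9·0.02
  = 28.749 + 14.520 + 2.604 + 27.720 + 0.078 = 73.671 m^2 sabins.
V = 11·4·3 = 132 m³.
RT60 = 0.161 · V / A = 0.161 × 132 / 73.671 = 0.29 s.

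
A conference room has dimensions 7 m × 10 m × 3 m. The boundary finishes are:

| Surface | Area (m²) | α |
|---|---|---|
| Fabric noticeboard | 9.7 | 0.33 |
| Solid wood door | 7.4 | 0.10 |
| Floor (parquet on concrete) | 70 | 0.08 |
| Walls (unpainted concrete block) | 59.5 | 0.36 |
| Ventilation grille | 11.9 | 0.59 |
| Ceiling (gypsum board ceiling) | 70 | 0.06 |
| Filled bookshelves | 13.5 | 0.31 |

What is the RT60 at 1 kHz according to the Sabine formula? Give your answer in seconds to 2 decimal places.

0.73 seconds

Equivalent absorption area: A = 9.7·0.33 + 7.4·0.10 + 70·0.08 + 59.5·0.36 + 11.9·0.59 + 70·0.06 + 13.5·0.31 = 46.367 m².
Volume V = 7 × 10 × 3 = 210 m³.
Sabine: RT60 = 0.161 × 210 / 46.367 = 0.73 s.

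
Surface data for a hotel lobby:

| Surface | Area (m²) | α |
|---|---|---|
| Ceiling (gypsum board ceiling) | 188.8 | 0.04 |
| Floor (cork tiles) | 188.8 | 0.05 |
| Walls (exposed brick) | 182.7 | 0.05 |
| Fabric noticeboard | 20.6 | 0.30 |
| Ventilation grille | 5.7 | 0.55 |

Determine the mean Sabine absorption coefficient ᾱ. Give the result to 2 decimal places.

0.06

S = Σ Sᵢ = 188.8 + 188.8 + 182.7 + 20.6 + 5.7 = 586.6 m².
Weighted sum Σ Sα = 35.442.
ᾱ = A/S = 0.06.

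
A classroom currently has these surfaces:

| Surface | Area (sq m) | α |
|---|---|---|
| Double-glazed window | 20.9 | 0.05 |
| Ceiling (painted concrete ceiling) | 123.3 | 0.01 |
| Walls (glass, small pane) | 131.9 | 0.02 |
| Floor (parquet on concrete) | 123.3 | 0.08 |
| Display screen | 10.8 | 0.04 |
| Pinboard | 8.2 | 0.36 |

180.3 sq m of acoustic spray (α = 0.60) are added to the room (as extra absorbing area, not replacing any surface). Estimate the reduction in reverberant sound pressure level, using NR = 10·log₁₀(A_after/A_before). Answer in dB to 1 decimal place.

Total absorption A_before = 20.9*0.05 + 123.3*0.01 + 131.9*0.02 + 123.3*0.08 + 10.8*0.04 + 8.2*0.36
  = 1.045 + 1.233 + 2.638 + 9.864 + 0.432 + 2.952 = 18.164 sq m sabins.
Treatment contributes 180.3·0.60 = 108.180 sabins.
A_after = 18.164 + 108.180 = 126.344 sabins.
NR = 10·log₁₀(126.344/18.164) = 8.4 dB.

8.4 dB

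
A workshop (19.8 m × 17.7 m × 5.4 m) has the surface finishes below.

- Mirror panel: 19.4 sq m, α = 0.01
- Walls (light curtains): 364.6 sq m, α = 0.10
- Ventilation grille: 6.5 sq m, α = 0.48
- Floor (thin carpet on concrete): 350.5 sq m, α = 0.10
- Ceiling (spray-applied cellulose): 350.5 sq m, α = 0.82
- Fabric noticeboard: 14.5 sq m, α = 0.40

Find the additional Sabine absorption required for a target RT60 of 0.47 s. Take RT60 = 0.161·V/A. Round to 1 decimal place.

Total absorption A₁ = 19.4·0.01 + 364.6·0.10 + 6.5·0.48 + 350.5·0.10 + 350.5·0.82 + 14.5·0.40
  = 0.194 + 36.460 + 3.120 + 35.050 + 287.410 + 5.800 = 368.034 sq m sabins.
V = 1892.484 m³. Required absorption A₂ = 0.161 × 1892.484 / 0.47 = 648.276 sabins.
Additional absorption ΔA = 648.276 − 368.034 = 280.2 sabins.

280.2 sabins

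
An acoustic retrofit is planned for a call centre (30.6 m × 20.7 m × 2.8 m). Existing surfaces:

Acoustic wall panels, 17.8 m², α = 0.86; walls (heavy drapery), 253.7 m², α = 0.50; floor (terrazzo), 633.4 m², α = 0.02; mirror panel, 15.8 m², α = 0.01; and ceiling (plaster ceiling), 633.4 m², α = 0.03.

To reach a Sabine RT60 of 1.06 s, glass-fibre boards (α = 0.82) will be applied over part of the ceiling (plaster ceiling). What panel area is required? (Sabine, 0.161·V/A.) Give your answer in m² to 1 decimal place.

120.8

A₁ = Σ Sᵢαᵢ = 17.8·0.86 + 253.7·0.50 + 633.4·0.02 + 15.8·0.01 + 633.4·0.03 = 173.986 sabins.
V = 1773.576 m³. Target absorption A₂ = 0.161 × 1773.576 / 1.06 = 269.383 sabins.
ΔA needed = 269.383 − 173.986 = 95.397 sabins.
Each m² of panel replacing the ceiling (plaster ceiling) adds (0.82 − 0.03) = 0.79 sabins.
Area = ΔA/Δα = 95.397/0.79 = 120.8 m².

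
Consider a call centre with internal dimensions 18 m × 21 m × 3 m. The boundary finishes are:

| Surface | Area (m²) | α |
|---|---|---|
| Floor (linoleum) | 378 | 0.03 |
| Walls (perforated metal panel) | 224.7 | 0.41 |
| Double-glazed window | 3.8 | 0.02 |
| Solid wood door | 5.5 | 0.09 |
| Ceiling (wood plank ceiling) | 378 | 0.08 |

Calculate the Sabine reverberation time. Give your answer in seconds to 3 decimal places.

A = Σ Sᵢαᵢ = 378×0.03 + 224.7×0.41 + 3.8×0.02 + 5.5×0.09 + 378×0.08 = 134.278 sabins.
Volume V = 18 × 21 × 3 = 1134 m³.
RT60 = 0.161 · V / A = 0.161 × 1134 / 134.278 = 1.360 s.

1.360 s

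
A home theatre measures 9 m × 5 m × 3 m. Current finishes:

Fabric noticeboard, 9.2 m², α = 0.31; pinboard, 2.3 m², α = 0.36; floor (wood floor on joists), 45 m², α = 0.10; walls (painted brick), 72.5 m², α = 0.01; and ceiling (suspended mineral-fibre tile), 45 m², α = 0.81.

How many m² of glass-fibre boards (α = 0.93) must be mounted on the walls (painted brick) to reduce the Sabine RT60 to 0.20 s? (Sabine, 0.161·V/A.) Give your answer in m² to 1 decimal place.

68.8

Equivalent absorption area: A₁ = 9.2*0.31 + 2.3*0.36 + 45*0.10 + 72.5*0.01 + 45*0.81 = 45.355 m².
V = 135 m³. Target absorption A₂ = 0.161 × 135 / 0.20 = 108.675 sabins.
ΔA needed = 108.675 − 45.355 = 63.320 sabins.
Each m² of panel replacing the walls (painted brick) adds (0.93 − 0.01) = 0.92 sabins.
Area = ΔA/Δα = 63.320/0.92 = 68.8 m².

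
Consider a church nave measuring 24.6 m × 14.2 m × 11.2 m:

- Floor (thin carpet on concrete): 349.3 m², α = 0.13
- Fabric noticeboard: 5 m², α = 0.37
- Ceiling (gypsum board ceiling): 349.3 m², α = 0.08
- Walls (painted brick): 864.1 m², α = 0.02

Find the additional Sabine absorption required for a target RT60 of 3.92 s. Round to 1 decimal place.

A₁ = Σ Sᵢαᵢ = 349.3·0.13 + 5·0.37 + 349.3·0.08 + 864.1·0.02 = 92.485 sabins.
Target A₂ = 0.161·3912.384/3.92 = 160.687 sabins (V = 3912.384 m³).
Shortfall: 160.687 − 92.485 = 68.2 sabins.

68.2 sabins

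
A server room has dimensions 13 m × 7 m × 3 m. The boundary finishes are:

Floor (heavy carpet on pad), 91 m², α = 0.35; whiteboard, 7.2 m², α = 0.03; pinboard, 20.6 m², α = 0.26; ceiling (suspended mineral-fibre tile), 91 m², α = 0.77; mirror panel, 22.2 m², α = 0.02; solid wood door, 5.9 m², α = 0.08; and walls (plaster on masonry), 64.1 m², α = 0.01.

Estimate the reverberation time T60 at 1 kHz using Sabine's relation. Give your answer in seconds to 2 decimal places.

0.40 sec

Summing Sᵢαᵢ: 31.850 + 0.216 + 5.356 + 70.070 + 0.444 + 0.472 + 0.641 → A = 109.049 sabins.
V = 13·7·3 = 273 m³.
T = 0.161 V/A = 0.161·273/109.049 = 0.40 s.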